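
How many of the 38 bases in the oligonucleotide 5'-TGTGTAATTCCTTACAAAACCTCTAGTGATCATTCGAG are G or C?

14

Base counts: A=11, G=6, T=13, C=8
G+C = 6 + 8 = 14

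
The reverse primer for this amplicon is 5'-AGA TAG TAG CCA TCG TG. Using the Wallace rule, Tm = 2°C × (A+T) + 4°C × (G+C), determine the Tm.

Scanning the sequence gives G=5, C=3, T=4, A=5.
AT pairs contribute 9, GC pairs contribute 8.
Tm = 2×9 + 4×8 = 50°C

50°C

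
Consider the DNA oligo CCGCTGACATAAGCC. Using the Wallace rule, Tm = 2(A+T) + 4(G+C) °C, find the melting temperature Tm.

A=4, T=2, C=6, G=3
AT pairs contribute 6, GC pairs contribute 9.
Tm = 4·9 + 2·6 = 36 + 12 = 48°C

48°C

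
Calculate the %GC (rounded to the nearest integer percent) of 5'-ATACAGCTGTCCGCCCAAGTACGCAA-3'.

54%

Base counts: T=4, A=8, C=9, G=5
G+C = 5 + 9 = 14 out of 26 bases
%GC = 14/26 × 100 = 53.85% ≈ 54%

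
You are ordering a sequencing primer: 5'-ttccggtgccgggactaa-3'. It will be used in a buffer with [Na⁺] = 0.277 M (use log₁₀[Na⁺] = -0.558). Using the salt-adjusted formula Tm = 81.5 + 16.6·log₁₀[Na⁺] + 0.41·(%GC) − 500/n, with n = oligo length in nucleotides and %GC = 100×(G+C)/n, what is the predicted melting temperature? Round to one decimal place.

69.5°C

Length n = 18. Base counts: C=5, T=4, G=6, A=3
G+C = 11, so %GC = 11/18 × 100 = 61.111%
Salt term: 16.6 × (-0.558) = -9.263
GC term: 0.41 × 61.111 = 25.056; length term: −500/18 = −27.778
Tm = 81.5 + (-9.263) + 25.056 − 27.778 = 69.515 → 69.5°C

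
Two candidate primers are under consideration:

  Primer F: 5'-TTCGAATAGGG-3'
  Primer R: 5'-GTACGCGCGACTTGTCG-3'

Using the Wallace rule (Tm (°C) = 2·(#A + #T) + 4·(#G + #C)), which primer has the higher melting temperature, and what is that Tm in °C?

Primer F: A+T=6, G+C=5 → Tm = 2(6)+4(5) = 32°C
Primer R: A+T=6, G+C=11 → Tm = 2(6)+4(11) = 56°C
32°C vs 56°C → primer R is higher.

Primer R, 56°C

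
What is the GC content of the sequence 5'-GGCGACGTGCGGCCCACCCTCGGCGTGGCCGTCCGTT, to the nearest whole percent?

C=15, G=14, T=6, A=2
G+C = 14 + 15 = 29 out of 37 bases
%GC = 29/37 × 100 = 78.38% ≈ 78%

78%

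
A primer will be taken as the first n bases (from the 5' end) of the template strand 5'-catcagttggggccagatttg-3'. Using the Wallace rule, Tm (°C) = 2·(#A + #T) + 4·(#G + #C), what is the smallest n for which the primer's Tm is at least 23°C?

First 8 bases: CATCAGTT → Tm = 22°C (< 23°C)
First 9 bases: CATCAGTTG → Tm = 26°C (≥ 23°C)
Each additional base adds 2°C (A/T) or 4°C (G/C), so Tm is non-decreasing in n; n = 9 is the first length to reach 23°C.

n = 9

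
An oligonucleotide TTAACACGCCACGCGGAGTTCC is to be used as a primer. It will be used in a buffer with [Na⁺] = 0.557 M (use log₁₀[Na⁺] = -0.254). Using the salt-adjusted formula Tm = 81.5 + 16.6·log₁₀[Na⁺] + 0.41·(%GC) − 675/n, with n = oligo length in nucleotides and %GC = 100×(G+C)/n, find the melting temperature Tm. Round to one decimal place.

70.8°C

Length n = 22. Scanning the sequence gives G=5, C=8, A=5, T=4.
G+C = 13, so %GC = 13/22 × 100 = 59.091%
Salt term: 16.6 × (-0.254) = -4.216
GC term: 0.41 × 59.091 = 24.227; length term: −675/22 = −30.682
Tm = 81.5 + (-4.216) + 24.227 − 30.682 = 70.829 → 70.8°C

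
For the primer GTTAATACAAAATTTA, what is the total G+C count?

G=1, T=6, C=1, A=8
G+C = 1 + 1 = 2

2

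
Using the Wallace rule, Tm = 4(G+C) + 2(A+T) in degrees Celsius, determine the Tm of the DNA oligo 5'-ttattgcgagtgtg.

Base counts: T=6, C=1, A=2, G=5
So N_AT = 8 and N_GC = 6.
Tm = 4·6 + 2·8 = 24 + 16 = 40°C

40°C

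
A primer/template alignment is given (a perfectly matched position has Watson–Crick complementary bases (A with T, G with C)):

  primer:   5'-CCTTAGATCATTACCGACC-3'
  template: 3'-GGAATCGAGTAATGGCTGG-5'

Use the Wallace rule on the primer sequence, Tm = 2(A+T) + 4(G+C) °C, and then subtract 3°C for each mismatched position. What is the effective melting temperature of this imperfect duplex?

Primer base counts: A=5, T=5, G=2, C=7 → A+T=10, G+C=9
Perfect-match Tm = 2(10) + 4(9) = 20 + 36 = 56°C
Mismatches (positions where the bases are not complementary): 1 (at position 7)
Effective Tm = 56 − 1×3 = 56 − 3 = 53°C

53°C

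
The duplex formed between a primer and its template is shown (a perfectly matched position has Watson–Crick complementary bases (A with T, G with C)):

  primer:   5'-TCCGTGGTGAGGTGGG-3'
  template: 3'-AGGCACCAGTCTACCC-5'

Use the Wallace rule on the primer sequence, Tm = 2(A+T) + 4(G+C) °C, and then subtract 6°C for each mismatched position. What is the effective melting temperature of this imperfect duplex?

Primer base counts: A=1, T=4, G=9, C=2 → A+T=5, G+C=11
Perfect-match Tm = 2(5) + 4(11) = 10 + 44 = 54°C
Mismatches (positions where the bases are not complementary): 2 (at positions 9, 12)
Effective Tm = 54 − 2×6 = 54 − 12 = 42°C

42°C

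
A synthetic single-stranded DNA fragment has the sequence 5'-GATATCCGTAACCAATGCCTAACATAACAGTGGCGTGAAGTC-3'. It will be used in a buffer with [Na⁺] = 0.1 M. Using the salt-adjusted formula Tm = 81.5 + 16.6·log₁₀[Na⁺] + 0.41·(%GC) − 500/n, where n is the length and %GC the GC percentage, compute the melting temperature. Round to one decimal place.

Length n = 42. Counting bases: T=9, A=14, G=9, C=10
G+C = 19, so %GC = 19/42 × 100 = 45.238%
Salt term: 16.6 × (-1) = -16.6
GC term: 0.41 × 45.238 = 18.548; length term: −500/42 = −11.905
Tm = 81.5 + (-16.6) + 18.548 − 11.905 = 71.543 → 71.5°C

71.5°C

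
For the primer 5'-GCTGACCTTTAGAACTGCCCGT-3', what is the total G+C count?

12

G=5, C=7, A=4, T=6
G+C = 5 + 7 = 12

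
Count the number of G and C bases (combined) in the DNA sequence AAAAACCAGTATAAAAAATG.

4

Scanning the sequence gives A=13, C=2, G=2, T=3.
Total G or C: 2 + 2 = 4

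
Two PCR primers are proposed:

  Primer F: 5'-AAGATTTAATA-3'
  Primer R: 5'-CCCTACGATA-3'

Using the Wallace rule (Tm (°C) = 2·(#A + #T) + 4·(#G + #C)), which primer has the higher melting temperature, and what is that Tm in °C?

Primer R, 30°C

Primer F: A+T=10, G+C=1 → Tm = 2(10)+4(1) = 24°C
Primer R: A+T=5, G+C=5 → Tm = 2(5)+4(5) = 30°C
24°C vs 30°C → primer R is higher.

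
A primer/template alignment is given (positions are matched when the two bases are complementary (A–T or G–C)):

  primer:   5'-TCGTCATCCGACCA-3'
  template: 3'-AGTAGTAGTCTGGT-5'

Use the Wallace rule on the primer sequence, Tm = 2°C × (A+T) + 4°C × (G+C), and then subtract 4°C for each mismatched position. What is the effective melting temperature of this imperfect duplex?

Primer base counts: A=3, T=3, G=2, C=6 → A+T=6, G+C=8
Perfect-match Tm = 2(6) + 4(8) = 12 + 32 = 44°C
Mismatches (positions where the bases are not complementary): 2 (at positions 3, 9)
Effective Tm = 44 − 2×4 = 44 − 8 = 36°C

36°C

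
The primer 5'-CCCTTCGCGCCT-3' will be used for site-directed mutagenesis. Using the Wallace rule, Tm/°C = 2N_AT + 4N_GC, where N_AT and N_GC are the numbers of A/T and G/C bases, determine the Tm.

Base counts: C=7, G=2, T=3, A=0
AT pairs contribute 3, GC pairs contribute 9.
Tm = 2(3) + 4(9) = 6 + 36 = 42°C

42°C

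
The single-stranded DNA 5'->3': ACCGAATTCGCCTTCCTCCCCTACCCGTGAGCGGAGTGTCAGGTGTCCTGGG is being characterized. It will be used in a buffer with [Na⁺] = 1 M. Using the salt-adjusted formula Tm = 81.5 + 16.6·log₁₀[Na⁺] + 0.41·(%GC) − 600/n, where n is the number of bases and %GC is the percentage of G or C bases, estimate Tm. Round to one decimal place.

96.0°C

Length n = 52. G=15, T=12, C=18, A=7
G+C = 33, so %GC = 33/52 × 100 = 63.462%
Salt term: 16.6 × (0) = 0
GC term: 0.41 × 63.462 = 26.019; length term: −600/52 = −11.538
Tm = 81.5 + (0) + 26.019 − 11.538 = 95.981 → 96.0°C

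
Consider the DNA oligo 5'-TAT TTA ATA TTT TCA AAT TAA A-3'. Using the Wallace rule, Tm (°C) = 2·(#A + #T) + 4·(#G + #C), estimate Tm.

46°C

Base counts: A=10, G=0, T=11, C=1
A+T = 21, G+C = 1
Tm = 2×21 + 4×1 = 46°C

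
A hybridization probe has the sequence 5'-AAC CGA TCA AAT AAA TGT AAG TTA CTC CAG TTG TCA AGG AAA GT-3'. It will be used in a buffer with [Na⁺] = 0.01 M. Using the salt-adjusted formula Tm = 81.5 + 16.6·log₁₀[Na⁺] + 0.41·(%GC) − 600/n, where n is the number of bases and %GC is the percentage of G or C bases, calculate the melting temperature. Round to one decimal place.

48.6°C

Length n = 44. Counting bases: C=7, T=11, G=8, A=18
G+C = 15, so %GC = 15/44 × 100 = 34.091%
Salt term: 16.6 × (-2) = -33.2
GC term: 0.41 × 34.091 = 13.977; length term: −600/44 = −13.636
Tm = 81.5 + (-33.2) + 13.977 − 13.636 = 48.641 → 48.6°C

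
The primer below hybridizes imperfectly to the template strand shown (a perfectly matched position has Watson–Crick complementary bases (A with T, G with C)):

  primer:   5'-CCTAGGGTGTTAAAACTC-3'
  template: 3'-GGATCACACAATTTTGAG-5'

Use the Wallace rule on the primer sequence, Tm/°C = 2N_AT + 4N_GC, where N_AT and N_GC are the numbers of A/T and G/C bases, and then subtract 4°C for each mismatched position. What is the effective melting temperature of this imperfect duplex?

Primer base counts: A=5, T=5, G=4, C=4 → A+T=10, G+C=8
Perfect-match Tm = 2(10) + 4(8) = 20 + 32 = 52°C
Mismatches (positions where the bases are not complementary): 1 (at position 6)
Effective Tm = 52 − 1×4 = 52 − 4 = 48°C

48°C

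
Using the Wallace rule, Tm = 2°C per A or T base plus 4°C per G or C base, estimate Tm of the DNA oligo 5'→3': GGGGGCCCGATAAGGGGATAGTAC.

Base counts: T=3, C=4, G=11, A=6
A+T = 9, G+C = 15
Tm = 2(9) + 4(15) = 18 + 60 = 78°C

78°C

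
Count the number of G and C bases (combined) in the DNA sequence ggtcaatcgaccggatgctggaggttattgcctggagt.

21

Scanning the sequence gives T=10, G=14, A=7, C=7.
Total G or C: 14 + 7 = 21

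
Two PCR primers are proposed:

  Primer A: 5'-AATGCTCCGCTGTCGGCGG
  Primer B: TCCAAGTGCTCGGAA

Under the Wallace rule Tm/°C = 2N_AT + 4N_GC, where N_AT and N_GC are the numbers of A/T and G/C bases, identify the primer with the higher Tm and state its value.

Primer A, 64°C

Primer A: A+T=6, G+C=13 → Tm = 2(6)+4(13) = 64°C
Primer B: A+T=7, G+C=8 → Tm = 2(7)+4(8) = 46°C
64°C vs 46°C → primer A is higher.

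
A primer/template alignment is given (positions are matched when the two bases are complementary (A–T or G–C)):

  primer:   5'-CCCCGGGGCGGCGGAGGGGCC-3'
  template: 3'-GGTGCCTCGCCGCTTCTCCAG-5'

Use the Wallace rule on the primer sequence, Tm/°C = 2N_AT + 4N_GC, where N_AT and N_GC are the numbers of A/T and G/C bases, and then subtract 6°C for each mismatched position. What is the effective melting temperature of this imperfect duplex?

Primer base counts: A=1, T=0, G=12, C=8 → A+T=1, G+C=20
Perfect-match Tm = 2(1) + 4(20) = 2 + 80 = 82°C
Mismatches (positions where the bases are not complementary): 5 (at positions 3, 7, 14, 17, 20)
Effective Tm = 82 − 5×6 = 82 − 30 = 52°C

52°C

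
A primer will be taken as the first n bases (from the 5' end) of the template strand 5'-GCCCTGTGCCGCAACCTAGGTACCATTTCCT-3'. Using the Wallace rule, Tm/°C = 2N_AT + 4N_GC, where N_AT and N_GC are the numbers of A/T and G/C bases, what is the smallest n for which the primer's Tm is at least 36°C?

n = 10

First 9 bases: GCCCTGTGC → Tm = 32°C (< 36°C)
First 10 bases: GCCCTGTGCC → Tm = 36°C (≥ 36°C)
Each additional base adds 2°C (A/T) or 4°C (G/C), so Tm is non-decreasing in n; n = 10 is the first length to reach 36°C.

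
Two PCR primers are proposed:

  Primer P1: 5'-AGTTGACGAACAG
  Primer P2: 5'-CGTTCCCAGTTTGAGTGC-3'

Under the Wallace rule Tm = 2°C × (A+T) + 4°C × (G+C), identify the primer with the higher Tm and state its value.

Primer P2, 56°C

Primer P1: A+T=7, G+C=6 → Tm = 2(7)+4(6) = 38°C
Primer P2: A+T=8, G+C=10 → Tm = 2(8)+4(10) = 56°C
38°C vs 56°C → primer P2 is higher.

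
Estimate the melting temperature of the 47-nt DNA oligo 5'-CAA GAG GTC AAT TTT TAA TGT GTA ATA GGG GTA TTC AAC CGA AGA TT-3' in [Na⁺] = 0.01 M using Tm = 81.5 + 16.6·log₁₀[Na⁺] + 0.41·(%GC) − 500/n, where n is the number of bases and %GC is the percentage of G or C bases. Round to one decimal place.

51.6°C

Length n = 47. Scanning the sequence gives C=5, T=15, G=11, A=16.
G+C = 16, so %GC = 16/47 × 100 = 34.043%
Salt term: 16.6 × (-2) = -33.2
GC term: 0.41 × 34.043 = 13.958; length term: −500/47 = −10.638
Tm = 81.5 + (-33.2) + 13.958 − 10.638 = 51.62 → 51.6°C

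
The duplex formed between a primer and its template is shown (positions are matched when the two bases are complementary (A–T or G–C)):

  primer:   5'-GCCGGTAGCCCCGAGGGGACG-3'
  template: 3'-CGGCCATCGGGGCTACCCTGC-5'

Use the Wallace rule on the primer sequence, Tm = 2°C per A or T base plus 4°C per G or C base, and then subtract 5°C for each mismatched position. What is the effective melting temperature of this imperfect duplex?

Primer base counts: A=3, T=1, G=10, C=7 → A+T=4, G+C=17
Perfect-match Tm = 2(4) + 4(17) = 8 + 68 = 76°C
Mismatches (positions where the bases are not complementary): 1 (at position 15)
Effective Tm = 76 − 1×5 = 76 − 5 = 71°C

71°C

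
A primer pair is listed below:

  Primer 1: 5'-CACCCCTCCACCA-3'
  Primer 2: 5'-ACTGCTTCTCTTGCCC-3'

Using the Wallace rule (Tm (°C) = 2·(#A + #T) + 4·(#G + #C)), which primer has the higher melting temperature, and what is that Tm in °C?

Primer 1: A+T=4, G+C=9 → Tm = 2(4)+4(9) = 44°C
Primer 2: A+T=7, G+C=9 → Tm = 2(7)+4(9) = 50°C
44°C vs 50°C → primer 2 is higher.

Primer 2, 50°C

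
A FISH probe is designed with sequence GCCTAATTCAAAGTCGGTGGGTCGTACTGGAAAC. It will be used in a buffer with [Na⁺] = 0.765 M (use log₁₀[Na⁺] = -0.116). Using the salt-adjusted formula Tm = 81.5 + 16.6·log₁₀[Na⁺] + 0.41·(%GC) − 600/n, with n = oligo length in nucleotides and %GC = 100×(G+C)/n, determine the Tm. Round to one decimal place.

82.4°C

Length n = 34. Counting bases: G=10, C=7, A=9, T=8
G+C = 17, so %GC = 17/34 × 100 = 50%
Salt term: 16.6 × (-0.116) = -1.926
GC term: 0.41 × 50 = 20.5; length term: −600/34 = −17.647
Tm = 81.5 + (-1.926) + 20.5 − 17.647 = 82.427 → 82.4°C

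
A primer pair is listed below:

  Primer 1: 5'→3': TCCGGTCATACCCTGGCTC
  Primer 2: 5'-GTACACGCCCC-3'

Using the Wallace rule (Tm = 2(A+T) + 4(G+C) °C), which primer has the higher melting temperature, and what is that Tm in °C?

Primer 1: A+T=7, G+C=12 → Tm = 2(7)+4(12) = 62°C
Primer 2: A+T=3, G+C=8 → Tm = 2(3)+4(8) = 38°C
62°C vs 38°C → primer 1 is higher.

Primer 1, 62°C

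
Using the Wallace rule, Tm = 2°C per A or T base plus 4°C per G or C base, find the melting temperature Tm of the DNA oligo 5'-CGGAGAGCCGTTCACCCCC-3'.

Base counts: A=3, G=5, T=2, C=9
So N_AT = 5 and N_GC = 14.
Tm = 2(5) + 4(14) = 10 + 56 = 66°C

66°C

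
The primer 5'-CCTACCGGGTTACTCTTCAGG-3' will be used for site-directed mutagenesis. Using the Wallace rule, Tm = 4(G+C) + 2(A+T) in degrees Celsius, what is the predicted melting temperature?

66°C

Base counts: G=5, T=6, C=7, A=3
So N_AT = 9 and N_GC = 12.
Tm = 4·12 + 2·9 = 48 + 18 = 66°C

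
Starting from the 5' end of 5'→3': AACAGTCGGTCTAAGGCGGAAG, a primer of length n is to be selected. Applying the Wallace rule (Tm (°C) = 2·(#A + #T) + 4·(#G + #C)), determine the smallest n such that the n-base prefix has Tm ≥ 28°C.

n = 9

First 8 bases: AACAGTCG → Tm = 24°C (< 28°C)
First 9 bases: AACAGTCGG → Tm = 28°C (≥ 28°C)
Since every base adds ≥2°C, Tm only increases with n, so the threshold is first crossed at n = 9.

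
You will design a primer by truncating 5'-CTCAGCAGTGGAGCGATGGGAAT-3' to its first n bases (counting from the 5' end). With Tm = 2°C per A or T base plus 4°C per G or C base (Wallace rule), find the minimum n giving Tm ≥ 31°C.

n = 10

First 9 bases: CTCAGCAGT → Tm = 28°C (< 31°C)
First 10 bases: CTCAGCAGTG → Tm = 32°C (≥ 31°C)
Each additional base adds 2°C (A/T) or 4°C (G/C), so Tm is non-decreasing in n; n = 10 is the first length to reach 31°C.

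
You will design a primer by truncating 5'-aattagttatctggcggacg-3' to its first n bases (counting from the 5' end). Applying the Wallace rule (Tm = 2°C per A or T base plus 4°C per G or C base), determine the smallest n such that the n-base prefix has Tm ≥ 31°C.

n = 13

First 12 bases: AATTAGTTATCT → Tm = 28°C (< 31°C)
First 13 bases: AATTAGTTATCTG → Tm = 32°C (≥ 31°C)
Each additional base adds 2°C (A/T) or 4°C (G/C), so Tm is non-decreasing in n; n = 13 is the first length to reach 31°C.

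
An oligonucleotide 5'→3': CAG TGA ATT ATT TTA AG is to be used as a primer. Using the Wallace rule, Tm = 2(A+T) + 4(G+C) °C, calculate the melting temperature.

42°C

Counting bases: G=3, C=1, T=7, A=6
AT pairs contribute 13, GC pairs contribute 4.
Tm = 2(13) + 4(4) = 26 + 16 = 42°C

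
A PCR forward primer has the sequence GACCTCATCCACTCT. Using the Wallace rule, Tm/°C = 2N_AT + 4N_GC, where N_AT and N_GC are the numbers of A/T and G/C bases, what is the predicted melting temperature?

46°C

C=7, A=3, G=1, T=4
AT pairs contribute 7, GC pairs contribute 8.
Tm = 2(7) + 4(8) = 14 + 32 = 46°C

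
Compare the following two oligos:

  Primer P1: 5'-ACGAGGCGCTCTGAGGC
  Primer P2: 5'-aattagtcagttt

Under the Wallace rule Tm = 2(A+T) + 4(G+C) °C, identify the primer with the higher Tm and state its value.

Primer P1: A+T=5, G+C=12 → Tm = 2(5)+4(12) = 58°C
Primer P2: A+T=10, G+C=3 → Tm = 2(10)+4(3) = 32°C
58°C vs 32°C → primer P1 is higher.

Primer P1, 58°C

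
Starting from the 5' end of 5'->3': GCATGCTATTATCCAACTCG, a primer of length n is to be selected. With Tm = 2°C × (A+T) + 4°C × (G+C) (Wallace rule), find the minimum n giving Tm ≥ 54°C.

n = 19

First 18 bases: GCATGCTATTATCCAACT → Tm = 50°C (< 54°C)
First 19 bases: GCATGCTATTATCCAACTC → Tm = 54°C (≥ 54°C)
Since every base adds ≥2°C, Tm only increases with n, so the threshold is first crossed at n = 19.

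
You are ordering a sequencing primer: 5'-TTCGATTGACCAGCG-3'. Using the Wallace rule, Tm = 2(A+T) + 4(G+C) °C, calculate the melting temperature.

G=4, T=4, C=4, A=3
A+T = 7, G+C = 8
Tm = 2(7) + 4(8) = 14 + 32 = 46°C

46°C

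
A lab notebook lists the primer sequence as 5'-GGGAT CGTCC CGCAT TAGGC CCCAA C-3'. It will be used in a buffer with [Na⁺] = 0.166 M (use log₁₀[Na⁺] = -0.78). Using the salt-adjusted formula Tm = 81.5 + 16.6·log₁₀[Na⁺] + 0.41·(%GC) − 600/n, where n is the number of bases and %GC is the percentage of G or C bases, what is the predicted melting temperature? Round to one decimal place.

72.3°C

Length n = 26. Base counts: C=10, A=5, G=7, T=4
G+C = 17, so %GC = 17/26 × 100 = 65.385%
Salt term: 16.6 × (-0.78) = -12.948
GC term: 0.41 × 65.385 = 26.808; length term: −600/26 = −23.077
Tm = 81.5 + (-12.948) + 26.808 − 23.077 = 72.283 → 72.3°C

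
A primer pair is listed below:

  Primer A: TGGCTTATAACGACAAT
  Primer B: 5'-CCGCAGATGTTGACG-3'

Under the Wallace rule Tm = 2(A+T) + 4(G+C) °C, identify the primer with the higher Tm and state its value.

Primer A: A+T=11, G+C=6 → Tm = 2(11)+4(6) = 46°C
Primer B: A+T=6, G+C=9 → Tm = 2(6)+4(9) = 48°C
46°C vs 48°C → primer B is higher.

Primer B, 48°C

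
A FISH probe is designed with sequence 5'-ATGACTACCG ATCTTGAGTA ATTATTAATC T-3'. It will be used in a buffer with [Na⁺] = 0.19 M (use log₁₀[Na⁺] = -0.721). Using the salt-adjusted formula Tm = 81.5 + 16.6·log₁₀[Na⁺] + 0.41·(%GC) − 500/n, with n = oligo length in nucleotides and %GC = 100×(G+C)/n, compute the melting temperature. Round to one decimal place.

Length n = 31. Base counts: G=4, C=5, A=10, T=12
G+C = 9, so %GC = 9/31 × 100 = 29.032%
Salt term: 16.6 × (-0.721) = -11.969
GC term: 0.41 × 29.032 = 11.903; length term: −500/31 = −16.129
Tm = 81.5 + (-11.969) + 11.903 − 16.129 = 65.305 → 65.3°C

65.3°C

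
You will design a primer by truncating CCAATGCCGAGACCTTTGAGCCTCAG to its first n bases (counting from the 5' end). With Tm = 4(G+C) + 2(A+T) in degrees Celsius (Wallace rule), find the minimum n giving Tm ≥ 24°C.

n = 8

First 7 bases: CCAATGC → Tm = 22°C (< 24°C)
First 8 bases: CCAATGCC → Tm = 26°C (≥ 24°C)
Each additional base adds 2°C (A/T) or 4°C (G/C), so Tm is non-decreasing in n; n = 8 is the first length to reach 24°C.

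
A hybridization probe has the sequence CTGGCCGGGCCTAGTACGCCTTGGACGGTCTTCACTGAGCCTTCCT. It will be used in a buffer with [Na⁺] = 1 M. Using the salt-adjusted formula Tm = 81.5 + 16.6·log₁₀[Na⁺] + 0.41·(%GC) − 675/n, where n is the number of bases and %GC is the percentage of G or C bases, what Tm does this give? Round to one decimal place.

92.7°C

Length n = 46. Scanning the sequence gives A=5, G=13, C=16, T=12.
G+C = 29, so %GC = 29/46 × 100 = 63.043%
Salt term: 16.6 × (0) = 0
GC term: 0.41 × 63.043 = 25.848; length term: −675/46 = −14.674
Tm = 81.5 + (0) + 25.848 − 14.674 = 92.674 → 92.7°C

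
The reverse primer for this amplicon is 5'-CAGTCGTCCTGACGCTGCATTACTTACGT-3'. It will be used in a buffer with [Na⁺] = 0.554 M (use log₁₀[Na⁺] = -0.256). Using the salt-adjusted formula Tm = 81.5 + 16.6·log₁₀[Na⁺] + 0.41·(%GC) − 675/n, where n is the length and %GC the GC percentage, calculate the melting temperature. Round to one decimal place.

75.2°C

Length n = 29. Counting bases: G=6, C=9, T=9, A=5
G+C = 15, so %GC = 15/29 × 100 = 51.724%
Salt term: 16.6 × (-0.256) = -4.25
GC term: 0.41 × 51.724 = 21.207; length term: −675/29 = −23.276
Tm = 81.5 + (-4.25) + 21.207 − 23.276 = 75.181 → 75.2°C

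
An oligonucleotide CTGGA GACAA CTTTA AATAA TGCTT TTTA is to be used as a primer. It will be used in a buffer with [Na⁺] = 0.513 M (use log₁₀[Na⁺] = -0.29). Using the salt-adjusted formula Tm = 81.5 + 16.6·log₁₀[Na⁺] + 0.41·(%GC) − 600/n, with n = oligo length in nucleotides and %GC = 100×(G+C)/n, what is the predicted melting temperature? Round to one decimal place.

Length n = 29. A=10, G=4, C=4, T=11
G+C = 8, so %GC = 8/29 × 100 = 27.586%
Salt term: 16.6 × (-0.29) = -4.814
GC term: 0.41 × 27.586 = 11.31; length term: −600/29 = −20.69
Tm = 81.5 + (-4.814) + 11.31 − 20.69 = 67.306 → 67.3°C

67.3°C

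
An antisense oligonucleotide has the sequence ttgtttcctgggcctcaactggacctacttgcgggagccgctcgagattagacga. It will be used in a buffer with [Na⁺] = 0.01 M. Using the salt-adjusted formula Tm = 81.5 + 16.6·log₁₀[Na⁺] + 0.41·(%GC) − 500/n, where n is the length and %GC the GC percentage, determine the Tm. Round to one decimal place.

Length n = 55. Base counts: G=16, C=15, T=14, A=10
G+C = 31, so %GC = 31/55 × 100 = 56.364%
Salt term: 16.6 × (-2) = -33.2
GC term: 0.41 × 56.364 = 23.109; length term: −500/55 = −9.091
Tm = 81.5 + (-33.2) + 23.109 − 9.091 = 62.318 → 62.3°C

62.3°C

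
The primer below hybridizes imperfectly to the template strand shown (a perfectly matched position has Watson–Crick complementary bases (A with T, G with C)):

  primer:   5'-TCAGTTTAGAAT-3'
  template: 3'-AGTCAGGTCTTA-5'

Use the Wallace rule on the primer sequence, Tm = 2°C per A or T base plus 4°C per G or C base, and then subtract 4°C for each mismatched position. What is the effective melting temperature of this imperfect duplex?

Primer base counts: A=4, T=5, G=2, C=1 → A+T=9, G+C=3
Perfect-match Tm = 2(9) + 4(3) = 18 + 12 = 30°C
Mismatches (positions where the bases are not complementary): 2 (at positions 6, 7)
Effective Tm = 30 − 2×4 = 30 − 8 = 22°C

22°C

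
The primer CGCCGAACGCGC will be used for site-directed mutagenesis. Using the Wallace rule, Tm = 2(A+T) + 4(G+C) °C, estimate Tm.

44°C

T=0, G=4, A=2, C=6
AT pairs contribute 2, GC pairs contribute 10.
Tm = 2×2 + 4×10 = 44°C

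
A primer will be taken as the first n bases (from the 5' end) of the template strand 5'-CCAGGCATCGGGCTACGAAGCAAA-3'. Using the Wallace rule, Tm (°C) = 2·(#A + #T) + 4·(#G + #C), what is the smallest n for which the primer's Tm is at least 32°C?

First 9 bases: CCAGGCATC → Tm = 30°C (< 32°C)
First 10 bases: CCAGGCATCG → Tm = 34°C (≥ 32°C)
Each additional base adds 2°C (A/T) or 4°C (G/C), so Tm is non-decreasing in n; n = 10 is the first length to reach 32°C.

n = 10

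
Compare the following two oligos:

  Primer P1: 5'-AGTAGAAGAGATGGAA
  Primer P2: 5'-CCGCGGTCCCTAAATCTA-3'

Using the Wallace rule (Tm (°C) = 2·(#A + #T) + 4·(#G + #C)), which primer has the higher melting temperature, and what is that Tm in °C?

Primer P1: A+T=10, G+C=6 → Tm = 2(10)+4(6) = 44°C
Primer P2: A+T=8, G+C=10 → Tm = 2(8)+4(10) = 56°C
44°C vs 56°C → primer P2 is higher.

Primer P2, 56°C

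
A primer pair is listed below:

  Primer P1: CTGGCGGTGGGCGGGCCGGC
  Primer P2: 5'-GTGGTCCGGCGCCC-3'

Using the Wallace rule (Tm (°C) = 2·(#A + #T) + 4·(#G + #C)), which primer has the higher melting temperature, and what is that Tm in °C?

Primer P1, 76°C

Primer P1: A+T=2, G+C=18 → Tm = 2(2)+4(18) = 76°C
Primer P2: A+T=2, G+C=12 → Tm = 2(2)+4(12) = 52°C
76°C vs 52°C → primer P1 is higher.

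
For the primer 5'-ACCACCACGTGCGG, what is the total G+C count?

Base counts: T=1, A=3, C=6, G=4
Total G or C: 4 + 6 = 10

10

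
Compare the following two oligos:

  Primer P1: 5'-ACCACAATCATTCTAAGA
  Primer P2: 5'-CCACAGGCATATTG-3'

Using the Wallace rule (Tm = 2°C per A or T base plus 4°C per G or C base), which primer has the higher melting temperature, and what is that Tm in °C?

Primer P1: A+T=12, G+C=6 → Tm = 2(12)+4(6) = 48°C
Primer P2: A+T=7, G+C=7 → Tm = 2(7)+4(7) = 42°C
48°C vs 42°C → primer P1 is higher.

Primer P1, 48°C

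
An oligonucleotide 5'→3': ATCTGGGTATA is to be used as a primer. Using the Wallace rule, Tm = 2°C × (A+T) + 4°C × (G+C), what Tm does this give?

Scanning the sequence gives T=4, A=3, G=3, C=1.
So N_AT = 7 and N_GC = 4.
Tm = 4·4 + 2·7 = 16 + 14 = 30°C

30°C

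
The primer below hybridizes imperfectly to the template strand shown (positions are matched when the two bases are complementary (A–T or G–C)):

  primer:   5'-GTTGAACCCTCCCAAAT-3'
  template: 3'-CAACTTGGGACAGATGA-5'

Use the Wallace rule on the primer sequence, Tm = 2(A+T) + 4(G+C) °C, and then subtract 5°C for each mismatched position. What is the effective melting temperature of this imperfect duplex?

30°C

Primer base counts: A=5, T=4, G=2, C=6 → A+T=9, G+C=8
Perfect-match Tm = 2(9) + 4(8) = 18 + 32 = 50°C
Mismatches (positions where the bases are not complementary): 4 (at positions 11, 12, 14, 16)
Effective Tm = 50 − 4×5 = 50 − 20 = 30°C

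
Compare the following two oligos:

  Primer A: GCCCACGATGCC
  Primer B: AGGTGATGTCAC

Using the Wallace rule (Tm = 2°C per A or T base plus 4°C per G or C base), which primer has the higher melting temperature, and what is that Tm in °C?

Primer A: A+T=3, G+C=9 → Tm = 2(3)+4(9) = 42°C
Primer B: A+T=6, G+C=6 → Tm = 2(6)+4(6) = 36°C
42°C vs 36°C → primer A is higher.

Primer A, 42°C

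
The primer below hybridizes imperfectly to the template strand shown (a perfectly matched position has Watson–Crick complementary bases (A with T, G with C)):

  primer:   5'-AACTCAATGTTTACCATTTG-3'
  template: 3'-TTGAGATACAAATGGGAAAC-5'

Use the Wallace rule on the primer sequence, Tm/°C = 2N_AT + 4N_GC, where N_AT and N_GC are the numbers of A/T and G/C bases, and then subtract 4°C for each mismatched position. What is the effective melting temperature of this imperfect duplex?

Primer base counts: A=6, T=8, G=2, C=4 → A+T=14, G+C=6
Perfect-match Tm = 2(14) + 4(6) = 28 + 24 = 52°C
Mismatches (positions where the bases are not complementary): 2 (at positions 6, 16)
Effective Tm = 52 − 2×4 = 52 − 8 = 44°C

44°C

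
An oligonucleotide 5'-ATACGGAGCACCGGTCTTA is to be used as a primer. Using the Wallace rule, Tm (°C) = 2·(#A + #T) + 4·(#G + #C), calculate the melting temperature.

G=5, C=5, T=4, A=5
A+T = 9, G+C = 10
Tm = 4·10 + 2·9 = 40 + 18 = 58°C

58°C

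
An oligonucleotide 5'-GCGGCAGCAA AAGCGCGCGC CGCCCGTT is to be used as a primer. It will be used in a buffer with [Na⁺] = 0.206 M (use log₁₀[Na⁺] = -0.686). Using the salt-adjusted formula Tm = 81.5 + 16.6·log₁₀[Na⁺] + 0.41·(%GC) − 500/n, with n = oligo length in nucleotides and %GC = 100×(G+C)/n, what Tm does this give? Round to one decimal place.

Length n = 28. G=10, A=5, C=11, T=2
G+C = 21, so %GC = 21/28 × 100 = 75%
Salt term: 16.6 × (-0.686) = -11.388
GC term: 0.41 × 75 = 30.75; length term: −500/28 = −17.857
Tm = 81.5 + (-11.388) + 30.75 − 17.857 = 83.005 → 83.0°C

83.0°C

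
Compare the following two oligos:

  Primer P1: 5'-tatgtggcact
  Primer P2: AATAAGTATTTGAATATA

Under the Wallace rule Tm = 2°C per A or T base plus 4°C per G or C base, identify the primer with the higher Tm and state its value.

Primer P1: A+T=6, G+C=5 → Tm = 2(6)+4(5) = 32°C
Primer P2: A+T=16, G+C=2 → Tm = 2(16)+4(2) = 40°C
32°C vs 40°C → primer P2 is higher.

Primer P2, 40°C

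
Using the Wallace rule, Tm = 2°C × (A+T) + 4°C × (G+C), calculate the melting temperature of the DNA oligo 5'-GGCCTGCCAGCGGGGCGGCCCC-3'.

Counting bases: C=10, G=10, A=1, T=1
A+T = 2, G+C = 20
Tm = 4·20 + 2·2 = 80 + 4 = 84°C

84°C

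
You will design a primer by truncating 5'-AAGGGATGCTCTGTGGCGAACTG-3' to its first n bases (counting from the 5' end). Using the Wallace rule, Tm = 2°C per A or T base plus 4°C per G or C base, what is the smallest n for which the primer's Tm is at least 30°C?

First 9 bases: AAGGGATGC → Tm = 28°C (< 30°C)
First 10 bases: AAGGGATGCT → Tm = 30°C (≥ 30°C)
Since every base adds ≥2°C, Tm only increases with n, so the threshold is first crossed at n = 10.

n = 10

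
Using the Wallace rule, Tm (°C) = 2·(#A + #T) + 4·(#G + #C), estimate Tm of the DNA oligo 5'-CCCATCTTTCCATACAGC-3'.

54°C

Counting bases: C=8, G=1, T=5, A=4
A+T = 9, G+C = 9
Tm = 2×9 + 4×9 = 54°C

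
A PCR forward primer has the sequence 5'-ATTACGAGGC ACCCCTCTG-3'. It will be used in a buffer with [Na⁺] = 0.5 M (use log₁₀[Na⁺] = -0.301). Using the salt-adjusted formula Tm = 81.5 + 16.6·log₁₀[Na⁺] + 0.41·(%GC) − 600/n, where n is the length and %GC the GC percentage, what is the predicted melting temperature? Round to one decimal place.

68.7°C

Length n = 19. Counting bases: G=4, T=4, A=4, C=7
G+C = 11, so %GC = 11/19 × 100 = 57.895%
Salt term: 16.6 × (-0.301) = -4.997
GC term: 0.41 × 57.895 = 23.737; length term: −600/19 = −31.579
Tm = 81.5 + (-4.997) + 23.737 − 31.579 = 68.661 → 68.7°C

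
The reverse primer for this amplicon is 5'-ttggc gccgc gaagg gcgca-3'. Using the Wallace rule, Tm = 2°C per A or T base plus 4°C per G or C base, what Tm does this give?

70°C

Base counts: A=3, T=2, C=6, G=9
AT pairs contribute 5, GC pairs contribute 15.
Tm = 4·15 + 2·5 = 60 + 10 = 70°C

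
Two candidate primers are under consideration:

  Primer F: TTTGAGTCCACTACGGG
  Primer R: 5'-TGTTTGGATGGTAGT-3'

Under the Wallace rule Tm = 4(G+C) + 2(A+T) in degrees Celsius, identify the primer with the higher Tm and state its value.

Primer F, 52°C

Primer F: A+T=8, G+C=9 → Tm = 2(8)+4(9) = 52°C
Primer R: A+T=9, G+C=6 → Tm = 2(9)+4(6) = 42°C
52°C vs 42°C → primer F is higher.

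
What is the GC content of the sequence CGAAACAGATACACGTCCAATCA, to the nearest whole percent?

43%

Scanning the sequence gives G=3, C=7, A=10, T=3.
G+C = 3 + 7 = 10 out of 23 bases
%GC = 10/23 × 100 = 43.48% ≈ 43%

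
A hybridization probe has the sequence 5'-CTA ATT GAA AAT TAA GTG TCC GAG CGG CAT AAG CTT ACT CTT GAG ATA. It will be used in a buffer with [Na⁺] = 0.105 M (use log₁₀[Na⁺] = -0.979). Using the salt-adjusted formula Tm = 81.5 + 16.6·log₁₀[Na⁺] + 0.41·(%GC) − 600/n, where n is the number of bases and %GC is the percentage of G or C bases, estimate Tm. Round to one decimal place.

68.1°C

Length n = 48. Counting bases: T=14, G=10, C=8, A=16
G+C = 18, so %GC = 18/48 × 100 = 37.5%
Salt term: 16.6 × (-0.979) = -16.251
GC term: 0.41 × 37.5 = 15.375; length term: −600/48 = −12.5
Tm = 81.5 + (-16.251) + 15.375 − 12.5 = 68.124 → 68.1°C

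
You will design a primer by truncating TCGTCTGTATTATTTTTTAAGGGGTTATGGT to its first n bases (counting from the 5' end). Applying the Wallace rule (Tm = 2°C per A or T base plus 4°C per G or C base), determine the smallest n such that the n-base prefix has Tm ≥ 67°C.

First 25 bases: TCGTCTGTATTATTTTTTAAGGGGT → Tm = 66°C (< 67°C)
First 26 bases: TCGTCTGTATTATTTTTTAAGGGGTT → Tm = 68°C (≥ 67°C)
Each additional base adds 2°C (A/T) or 4°C (G/C), so Tm is non-decreasing in n; n = 26 is the first length to reach 67°C.

n = 26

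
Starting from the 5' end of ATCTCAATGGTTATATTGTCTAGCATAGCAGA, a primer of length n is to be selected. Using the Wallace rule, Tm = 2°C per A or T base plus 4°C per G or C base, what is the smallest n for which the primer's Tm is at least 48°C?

n = 19

First 18 bases: ATCTCAATGGTTATATTG → Tm = 46°C (< 48°C)
First 19 bases: ATCTCAATGGTTATATTGT → Tm = 48°C (≥ 48°C)
Each additional base adds 2°C (A/T) or 4°C (G/C), so Tm is non-decreasing in n; n = 19 is the first length to reach 48°C.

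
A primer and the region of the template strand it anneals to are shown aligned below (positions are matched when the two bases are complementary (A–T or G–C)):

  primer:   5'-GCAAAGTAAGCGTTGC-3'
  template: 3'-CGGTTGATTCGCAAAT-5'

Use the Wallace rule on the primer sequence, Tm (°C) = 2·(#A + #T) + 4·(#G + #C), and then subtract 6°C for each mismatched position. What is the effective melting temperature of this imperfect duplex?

24°C

Primer base counts: A=5, T=3, G=5, C=3 → A+T=8, G+C=8
Perfect-match Tm = 2(8) + 4(8) = 16 + 32 = 48°C
Mismatches (positions where the bases are not complementary): 4 (at positions 3, 6, 15, 16)
Effective Tm = 48 − 4×6 = 48 − 24 = 24°C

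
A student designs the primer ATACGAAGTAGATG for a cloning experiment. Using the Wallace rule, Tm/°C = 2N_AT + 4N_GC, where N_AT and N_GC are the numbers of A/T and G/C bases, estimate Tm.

38°C

Scanning the sequence gives A=6, C=1, T=3, G=4.
AT pairs contribute 9, GC pairs contribute 5.
Tm = 2×9 + 4×5 = 38°C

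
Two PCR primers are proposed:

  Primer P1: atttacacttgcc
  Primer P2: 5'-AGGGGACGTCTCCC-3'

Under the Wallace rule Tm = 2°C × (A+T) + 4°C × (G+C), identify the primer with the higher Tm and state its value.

Primer P2, 48°C

Primer P1: A+T=8, G+C=5 → Tm = 2(8)+4(5) = 36°C
Primer P2: A+T=4, G+C=10 → Tm = 2(4)+4(10) = 48°C
36°C vs 48°C → primer P2 is higher.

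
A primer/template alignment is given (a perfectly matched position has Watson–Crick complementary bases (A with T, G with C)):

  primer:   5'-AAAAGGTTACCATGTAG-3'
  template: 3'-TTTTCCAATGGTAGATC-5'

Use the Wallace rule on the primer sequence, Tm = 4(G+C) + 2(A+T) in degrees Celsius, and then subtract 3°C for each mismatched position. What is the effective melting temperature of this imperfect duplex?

Primer base counts: A=7, T=4, G=4, C=2 → A+T=11, G+C=6
Perfect-match Tm = 2(11) + 4(6) = 22 + 24 = 46°C
Mismatches (positions where the bases are not complementary): 1 (at position 14)
Effective Tm = 46 − 1×3 = 46 − 3 = 43°C

43°C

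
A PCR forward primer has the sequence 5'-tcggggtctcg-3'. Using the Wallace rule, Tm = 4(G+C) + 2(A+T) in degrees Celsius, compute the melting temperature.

G=5, A=0, C=3, T=3
AT pairs contribute 3, GC pairs contribute 8.
Tm = 2(3) + 4(8) = 6 + 32 = 38°C

38°C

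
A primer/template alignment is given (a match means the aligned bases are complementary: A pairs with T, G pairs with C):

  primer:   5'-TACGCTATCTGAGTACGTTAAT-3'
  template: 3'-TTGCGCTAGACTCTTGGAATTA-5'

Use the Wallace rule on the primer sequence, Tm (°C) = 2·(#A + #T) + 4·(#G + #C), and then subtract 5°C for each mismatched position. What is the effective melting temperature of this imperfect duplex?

Primer base counts: A=6, T=8, G=4, C=4 → A+T=14, G+C=8
Perfect-match Tm = 2(14) + 4(8) = 28 + 32 = 60°C
Mismatches (positions where the bases are not complementary): 4 (at positions 1, 6, 14, 17)
Effective Tm = 60 − 4×5 = 60 − 20 = 40°C

40°C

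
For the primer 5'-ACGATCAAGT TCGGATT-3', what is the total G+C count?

Base counts: G=4, C=3, T=5, A=5
G+C = 4 + 3 = 7

7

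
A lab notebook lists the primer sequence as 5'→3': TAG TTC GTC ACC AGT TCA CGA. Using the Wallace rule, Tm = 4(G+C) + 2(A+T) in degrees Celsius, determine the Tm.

62°C

C=6, G=4, A=5, T=6
So N_AT = 11 and N_GC = 10.
Tm = 2(11) + 4(10) = 22 + 40 = 62°C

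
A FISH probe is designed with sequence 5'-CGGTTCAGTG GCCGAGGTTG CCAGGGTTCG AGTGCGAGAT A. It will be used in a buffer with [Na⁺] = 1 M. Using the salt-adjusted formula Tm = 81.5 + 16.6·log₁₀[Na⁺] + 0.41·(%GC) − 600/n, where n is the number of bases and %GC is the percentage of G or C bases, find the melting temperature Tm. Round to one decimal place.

91.9°C

Length n = 41. Base counts: G=17, A=7, C=8, T=9
G+C = 25, so %GC = 25/41 × 100 = 60.976%
Salt term: 16.6 × (0) = 0
GC term: 0.41 × 60.976 = 25; length term: −600/41 = −14.634
Tm = 81.5 + (0) + 25 − 14.634 = 91.866 → 91.9°C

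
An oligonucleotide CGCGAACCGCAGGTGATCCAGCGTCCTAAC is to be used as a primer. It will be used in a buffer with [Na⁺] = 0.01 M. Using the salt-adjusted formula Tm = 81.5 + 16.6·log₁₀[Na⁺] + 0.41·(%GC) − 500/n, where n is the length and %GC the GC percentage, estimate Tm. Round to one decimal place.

Length n = 30. Scanning the sequence gives A=7, T=4, G=8, C=11.
G+C = 19, so %GC = 19/30 × 100 = 63.333%
Salt term: 16.6 × (-2) = -33.2
GC term: 0.41 × 63.333 = 25.967; length term: −500/30 = −16.667
Tm = 81.5 + (-33.2) + 25.967 − 16.667 = 57.6 → 57.6°C

57.6°C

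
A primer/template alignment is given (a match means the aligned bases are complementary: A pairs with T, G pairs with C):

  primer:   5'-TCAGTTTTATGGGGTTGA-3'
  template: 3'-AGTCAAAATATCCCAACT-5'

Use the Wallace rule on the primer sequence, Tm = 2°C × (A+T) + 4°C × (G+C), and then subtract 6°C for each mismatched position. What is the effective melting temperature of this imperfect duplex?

Primer base counts: A=3, T=8, G=6, C=1 → A+T=11, G+C=7
Perfect-match Tm = 2(11) + 4(7) = 22 + 28 = 50°C
Mismatches (positions where the bases are not complementary): 1 (at position 11)
Effective Tm = 50 − 1×6 = 50 − 6 = 44°C

44°C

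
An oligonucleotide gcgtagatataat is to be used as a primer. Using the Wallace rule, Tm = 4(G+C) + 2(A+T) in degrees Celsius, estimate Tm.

Scanning the sequence gives T=4, G=3, C=1, A=5.
AT pairs contribute 9, GC pairs contribute 4.
Tm = 4·4 + 2·9 = 16 + 18 = 34°C

34°C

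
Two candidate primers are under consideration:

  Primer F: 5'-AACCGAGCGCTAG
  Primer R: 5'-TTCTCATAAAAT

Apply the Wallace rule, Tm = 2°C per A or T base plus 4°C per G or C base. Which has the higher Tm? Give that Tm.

Primer F, 42°C

Primer F: A+T=5, G+C=8 → Tm = 2(5)+4(8) = 42°C
Primer R: A+T=10, G+C=2 → Tm = 2(10)+4(2) = 28°C
42°C vs 28°C → primer F is higher.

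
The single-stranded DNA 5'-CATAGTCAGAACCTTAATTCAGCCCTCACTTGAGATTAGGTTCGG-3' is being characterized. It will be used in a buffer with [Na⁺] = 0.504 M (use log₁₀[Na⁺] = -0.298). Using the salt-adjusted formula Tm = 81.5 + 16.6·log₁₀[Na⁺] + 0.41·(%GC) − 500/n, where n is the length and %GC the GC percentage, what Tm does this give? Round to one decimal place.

83.7°C

Length n = 45. Counting bases: T=13, C=11, A=12, G=9
G+C = 20, so %GC = 20/45 × 100 = 44.444%
Salt term: 16.6 × (-0.298) = -4.947
GC term: 0.41 × 44.444 = 18.222; length term: −500/45 = −11.111
Tm = 81.5 + (-4.947) + 18.222 − 11.111 = 83.664 → 83.7°C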